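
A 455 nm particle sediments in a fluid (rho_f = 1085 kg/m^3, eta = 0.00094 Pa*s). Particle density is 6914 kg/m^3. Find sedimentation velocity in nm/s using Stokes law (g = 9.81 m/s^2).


Radius R = 455/2 nm = 2.275e-07 m
Density difference = 6914 - 1085 = 5829 kg/m^3
v = 2 * R^2 * (rho_p - rho_f) * g / (9 * eta)
v = 2 * (2.275e-07)^2 * 5829 * 9.81 / (9 * 0.00094)
v = 6.99658e-07 m/s = 699.6575 nm/s

699.6575


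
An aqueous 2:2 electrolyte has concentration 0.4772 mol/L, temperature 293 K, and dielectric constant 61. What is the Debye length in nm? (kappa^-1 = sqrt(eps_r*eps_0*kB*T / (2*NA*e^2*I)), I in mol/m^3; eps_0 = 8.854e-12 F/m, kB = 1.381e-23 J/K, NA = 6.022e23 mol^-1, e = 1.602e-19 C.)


Ionic strength I = 0.4772 * 2^2 * 1000 = 1908.8 mol/m^3
kappa^-1 = sqrt(61 * 8.854e-12 * 1.381e-23 * 293 / (2 * 6.022e23 * (1.602e-19)^2 * 1908.8))
kappa^-1 = 0.192 nm

0.192


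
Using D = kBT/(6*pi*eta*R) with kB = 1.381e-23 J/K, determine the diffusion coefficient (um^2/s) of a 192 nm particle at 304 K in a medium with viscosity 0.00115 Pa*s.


Radius R = 192/2 = 96 nm = 9.6e-08 m
D = kB*T / (6*pi*eta*R)
D = 1.381e-23 * 304 / (6 * pi * 0.00115 * 9.6e-08)
D = 2.01742e-12 m^2/s = 2.017 um^2/s

2.017


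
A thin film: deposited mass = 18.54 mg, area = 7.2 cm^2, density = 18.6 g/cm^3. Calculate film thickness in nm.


Convert: m = 18.54 mg = 1.8540e-05 kg, A = 7.2 cm^2 = 7.2000e-04 m^2, rho = 18.6 g/cm^3 = 18600 kg/m^3
t = m / (A * rho)
t = 1.8540e-05 / (7.2000e-04 * 18600)
t = 1.3844e-06 m = 1384.4 nm

1384.4


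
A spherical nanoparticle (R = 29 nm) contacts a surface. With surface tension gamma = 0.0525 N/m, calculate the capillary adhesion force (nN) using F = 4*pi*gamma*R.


Convert radius: R = 29 nm = 2.9e-08 m
F = 4 * pi * gamma * R
F = 4 * pi * 0.0525 * 2.9e-08
F = 1.91323e-08 N = 19.1323 nN

19.1323


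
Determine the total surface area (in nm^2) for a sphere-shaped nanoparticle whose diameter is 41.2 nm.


Radius r = 41.2/2 = 20.6 nm
Surface area SA = 4 * pi * r^2
SA = 4 * pi * (20.6)^2
SA = 5332.67 nm^2

5332.67


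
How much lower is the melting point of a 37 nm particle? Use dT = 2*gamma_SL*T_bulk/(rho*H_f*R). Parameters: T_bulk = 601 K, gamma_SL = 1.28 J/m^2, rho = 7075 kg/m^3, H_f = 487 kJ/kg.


Radius R = 37/2 = 18.5 nm = 1.85e-08 m
Convert H_f = 487 kJ/kg = 487000 J/kg
dT = 2 * gamma_SL * T_bulk / (rho * H_f * R)
dT = 2 * 1.28 * 601 / (7075 * 487000 * 1.85e-08)
dT = 24.1 K

24.1


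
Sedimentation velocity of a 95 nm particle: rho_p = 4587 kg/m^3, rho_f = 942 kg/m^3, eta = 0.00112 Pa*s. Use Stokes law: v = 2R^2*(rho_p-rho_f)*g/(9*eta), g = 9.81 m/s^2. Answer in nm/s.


Radius R = 95/2 nm = 4.75e-08 m
Density difference = 4587 - 942 = 3645 kg/m^3
v = 2 * R^2 * (rho_p - rho_f) * g / (9 * eta)
v = 2 * (4.75e-08)^2 * 3645 * 9.81 / (9 * 0.00112)
v = 1.60075e-08 m/s = 16.0075 nm/s

16.0075


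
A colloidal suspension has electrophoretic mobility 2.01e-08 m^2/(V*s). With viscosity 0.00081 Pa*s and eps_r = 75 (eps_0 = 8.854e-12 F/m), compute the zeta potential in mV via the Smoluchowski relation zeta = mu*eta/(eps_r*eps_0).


Smoluchowski equation: zeta = mu * eta / (eps_r * eps_0)
zeta = 2.01e-08 * 0.00081 / (75 * 8.854e-12)
zeta = 0.024518 V = 24.52 mV

24.52


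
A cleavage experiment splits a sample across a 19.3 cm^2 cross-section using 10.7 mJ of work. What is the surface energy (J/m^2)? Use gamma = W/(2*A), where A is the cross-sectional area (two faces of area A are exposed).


Convert: A = 19.3 cm^2 = 0.00193 m^2, W = 10.7 mJ = 0.0107 J
Cleaving exposes two faces of area A, so total new surface = 2*A and gamma = W / (2*A)
gamma = 0.0107 / (2 * 0.00193)
gamma = 2.772 J/m^2

2.772


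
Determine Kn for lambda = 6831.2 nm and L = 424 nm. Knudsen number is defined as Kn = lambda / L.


Knudsen number Kn = lambda / L
Kn = 6831.2 / 424
Kn = 16.1113

16.1113


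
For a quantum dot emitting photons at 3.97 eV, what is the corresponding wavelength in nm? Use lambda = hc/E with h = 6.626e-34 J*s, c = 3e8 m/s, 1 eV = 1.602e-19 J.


Convert energy: E = 3.97 eV = 3.97 * 1.602e-19 = 6.35994e-19 J
lambda = h*c / E = 6.626e-34 * 3e8 / 6.35994e-19
lambda = 3.1255e-07 m = 312.6 nm

312.6


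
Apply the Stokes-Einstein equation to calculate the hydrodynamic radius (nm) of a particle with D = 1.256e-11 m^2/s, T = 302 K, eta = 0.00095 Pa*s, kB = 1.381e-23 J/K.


Stokes-Einstein: R = kB*T / (6*pi*eta*D)
R = 1.381e-23 * 302 / (6 * pi * 0.00095 * 1.256e-11)
R = 1.85433e-08 m = 18.54 nm

18.54


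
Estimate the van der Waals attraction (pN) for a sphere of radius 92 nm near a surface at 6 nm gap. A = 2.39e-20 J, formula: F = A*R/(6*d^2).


Convert to SI: R = 92 nm = 9.2e-08 m, d = 6 nm = 6e-09 m
F = A * R / (6 * d^2)
F = 2.39e-20 * 9.2e-08 / (6 * (6e-09)^2)
F = 1.01796e-11 N = 10.18 pN

10.18


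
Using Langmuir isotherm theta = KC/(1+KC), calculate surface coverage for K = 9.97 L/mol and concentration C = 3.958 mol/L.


Langmuir isotherm: theta = K*C / (1 + K*C)
K*C = 9.97 * 3.958 = 39.46126
theta = 39.46126 / (1 + 39.46126) = 39.46126 / 40.46126
theta = 0.9753

0.9753


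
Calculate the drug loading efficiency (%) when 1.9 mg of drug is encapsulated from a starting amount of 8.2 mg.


Drug loading efficiency = (drug loaded / drug initial) * 100
DLE = 1.9 / 8.2 * 100
DLE = 0.2317 * 100
DLE = 23.17%

23.17


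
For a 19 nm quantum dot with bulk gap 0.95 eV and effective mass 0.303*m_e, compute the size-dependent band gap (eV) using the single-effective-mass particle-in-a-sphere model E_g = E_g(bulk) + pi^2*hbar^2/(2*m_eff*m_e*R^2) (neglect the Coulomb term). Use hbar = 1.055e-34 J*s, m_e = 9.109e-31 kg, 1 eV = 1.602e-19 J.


Radius R = 19/2 nm = 9.5e-09 m
Confinement energy dE = pi^2 * hbar^2 / (2 * m_eff * m_e * R^2)
dE = pi^2 * (1.055e-34)^2 / (2 * 0.303 * 9.109e-31 * (9.5e-09)^2) J, divided by 1.602e-19 J/eV
dE = 0.0138 eV
Total band gap = E_g(bulk) + dE = 0.95 + 0.0138 = 0.9638 eV

0.9638


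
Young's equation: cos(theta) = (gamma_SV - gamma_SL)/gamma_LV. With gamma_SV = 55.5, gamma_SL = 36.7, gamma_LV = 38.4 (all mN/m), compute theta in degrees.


cos(theta) = (gamma_SV - gamma_SL) / gamma_LV
cos(theta) = (55.5 - 36.7) / 38.4
cos(theta) = 0.489583
theta = arccos(0.489583) = 60.69 degrees

60.69


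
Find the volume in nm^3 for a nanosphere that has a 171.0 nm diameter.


Radius r = 171.0/2 = 85.5 nm
Volume V = (4/3) * pi * r^3
V = (4/3) * pi * (85.5)^3
V = 2618104.36 nm^3

2618104.36


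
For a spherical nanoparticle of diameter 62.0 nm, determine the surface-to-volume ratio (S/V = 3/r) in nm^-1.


Radius r = 62.0/2 = 31 nm
S/V = 3 / r = 3 / 31
S/V = 0.0968 nm^-1

0.0968


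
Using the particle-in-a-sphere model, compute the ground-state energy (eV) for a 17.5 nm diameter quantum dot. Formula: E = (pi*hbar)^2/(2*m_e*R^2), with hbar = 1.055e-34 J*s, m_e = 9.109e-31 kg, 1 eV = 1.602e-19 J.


Radius R = 17.5/2 = 8.75 nm = 8.75e-09 m
E = (pi * 1.055e-34)^2 / (2 * 9.109e-31 * (8.75e-09)^2)
E(J) = 7.87568e-22
E = E(J) / 1.602e-19 = 0.0049 eV

0.0049


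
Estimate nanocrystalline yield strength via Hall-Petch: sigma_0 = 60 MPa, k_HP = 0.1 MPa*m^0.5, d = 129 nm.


d = 129 nm = 1.29e-07 m
sqrt(d) = 0.0003591657
Hall-Petch contribution = k / sqrt(d) = 0.1 / 0.0003591657 = 278.4 MPa
sigma = sigma_0 + k/sqrt(d) = 60 + 278.4 = 338.4 MPa

338.4


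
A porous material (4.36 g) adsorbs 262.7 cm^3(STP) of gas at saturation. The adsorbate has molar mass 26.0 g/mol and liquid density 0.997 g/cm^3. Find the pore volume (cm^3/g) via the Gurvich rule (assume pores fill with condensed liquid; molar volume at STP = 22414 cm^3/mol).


Moles adsorbed n = V_ads / 22414 = 262.7 / 22414 = 1.172035e-02 mol
Liquid volume V_liq = n * M / rho_liq = 1.172035e-02 * 26.0 / 0.997 = 0.30565 cm^3
Specific pore volume V_pore = V_liq / m_sample = 0.30565 / 4.36
V_pore = 0.0701 cm^3/g

0.0701


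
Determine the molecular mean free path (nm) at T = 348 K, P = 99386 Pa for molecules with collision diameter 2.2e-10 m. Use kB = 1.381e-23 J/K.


Mean free path: lambda = kB*T / (sqrt(2) * pi * d^2 * P)
lambda = 1.381e-23 * 348 / (sqrt(2) * pi * (2.2e-10)^2 * 99386)
lambda = 2.24873e-07 m
lambda = 224.87 nm

224.87


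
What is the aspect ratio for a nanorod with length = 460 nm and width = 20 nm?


Aspect ratio AR = length / diameter
AR = 460 / 20
AR = 23.0

23.0


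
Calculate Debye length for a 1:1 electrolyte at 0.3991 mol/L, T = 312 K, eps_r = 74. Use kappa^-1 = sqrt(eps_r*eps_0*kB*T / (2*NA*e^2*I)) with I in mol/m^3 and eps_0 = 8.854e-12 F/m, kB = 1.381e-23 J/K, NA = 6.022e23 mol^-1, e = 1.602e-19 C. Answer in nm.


Ionic strength I = 0.3991 * 1^2 * 1000 = 399.1 mol/m^3
kappa^-1 = sqrt(74 * 8.854e-12 * 1.381e-23 * 312 / (2 * 6.022e23 * (1.602e-19)^2 * 399.1))
kappa^-1 = 0.478 nm

0.478


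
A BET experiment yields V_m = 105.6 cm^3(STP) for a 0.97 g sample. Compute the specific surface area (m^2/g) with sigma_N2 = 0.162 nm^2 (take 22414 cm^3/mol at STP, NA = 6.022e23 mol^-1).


Number of moles in monolayer = V_m / 22414 = 105.6 / 22414 = 0.00471134
Number of molecules = moles * NA = 0.00471134 * 6.022e23
SA = molecules * sigma / mass
SA = (105.6 / 22414) * 6.022e23 * 0.162e-18 / 0.97
SA = 473.8 m^2/g

473.8


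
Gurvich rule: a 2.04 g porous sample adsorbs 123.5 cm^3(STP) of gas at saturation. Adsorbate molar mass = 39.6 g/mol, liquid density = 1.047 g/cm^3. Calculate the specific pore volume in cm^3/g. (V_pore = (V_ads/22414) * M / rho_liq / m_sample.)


Moles adsorbed n = V_ads / 22414 = 123.5 / 22414 = 5.509949e-03 mol
Liquid volume V_liq = n * M / rho_liq = 5.509949e-03 * 39.6 / 1.047 = 0.20840 cm^3
Specific pore volume V_pore = V_liq / m_sample = 0.20840 / 2.04
V_pore = 0.1022 cm^3/g

0.1022


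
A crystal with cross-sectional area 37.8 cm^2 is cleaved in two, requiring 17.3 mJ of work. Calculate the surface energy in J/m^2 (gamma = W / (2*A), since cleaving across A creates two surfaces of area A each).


Convert: A = 37.8 cm^2 = 0.00378 m^2, W = 17.3 mJ = 0.0173 J
Cleaving exposes two faces of area A, so total new surface = 2*A and gamma = W / (2*A)
gamma = 0.0173 / (2 * 0.00378)
gamma = 2.288 J/m^2

2.288


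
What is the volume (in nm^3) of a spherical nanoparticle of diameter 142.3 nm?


Radius r = 142.3/2 = 71.15 nm
Volume V = (4/3) * pi * r^3
V = (4/3) * pi * (71.15)^3
V = 1508736.24 nm^3

1508736.24


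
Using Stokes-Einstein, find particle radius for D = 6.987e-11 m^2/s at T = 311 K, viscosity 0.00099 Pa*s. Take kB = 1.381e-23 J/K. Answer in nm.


Stokes-Einstein: R = kB*T / (6*pi*eta*D)
R = 1.381e-23 * 311 / (6 * pi * 0.00099 * 6.987e-11)
R = 3.29403e-09 m = 3.29 nm

3.29


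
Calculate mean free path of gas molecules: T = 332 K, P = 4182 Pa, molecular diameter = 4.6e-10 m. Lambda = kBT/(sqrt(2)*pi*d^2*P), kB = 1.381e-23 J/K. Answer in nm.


Mean free path: lambda = kB*T / (sqrt(2) * pi * d^2 * P)
lambda = 1.381e-23 * 332 / (sqrt(2) * pi * (4.6e-10)^2 * 4182)
lambda = 1.16618e-06 m
lambda = 1166.18 nm

1166.18


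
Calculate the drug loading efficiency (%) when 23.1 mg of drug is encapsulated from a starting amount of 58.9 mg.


Drug loading efficiency = (drug loaded / drug initial) * 100
DLE = 23.1 / 58.9 * 100
DLE = 0.3922 * 100
DLE = 39.22%

39.22


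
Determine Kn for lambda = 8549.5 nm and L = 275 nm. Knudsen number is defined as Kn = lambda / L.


Knudsen number Kn = lambda / L
Kn = 8549.5 / 275
Kn = 31.0891

31.0891


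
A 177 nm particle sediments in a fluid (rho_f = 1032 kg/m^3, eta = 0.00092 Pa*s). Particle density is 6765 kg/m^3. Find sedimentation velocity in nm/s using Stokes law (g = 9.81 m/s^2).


Radius R = 177/2 nm = 8.85e-08 m
Density difference = 6765 - 1032 = 5733 kg/m^3
v = 2 * R^2 * (rho_p - rho_f) * g / (9 * eta)
v = 2 * (8.85e-08)^2 * 5733 * 9.81 / (9 * 0.00092)
v = 1.06399e-07 m/s = 106.3989 nm/s

106.3989


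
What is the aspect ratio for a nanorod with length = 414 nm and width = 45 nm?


Aspect ratio AR = length / diameter
AR = 414 / 45
AR = 9.2

9.2


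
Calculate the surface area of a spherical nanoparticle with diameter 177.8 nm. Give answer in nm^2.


Radius r = 177.8/2 = 88.9 nm
Surface area SA = 4 * pi * r^2
SA = 4 * pi * (88.9)^2
SA = 99314.67 nm^2

99314.67


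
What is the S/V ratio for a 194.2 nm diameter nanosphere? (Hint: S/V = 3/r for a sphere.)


Radius r = 194.2/2 = 97.1 nm
S/V = 3 / r = 3 / 97.1
S/V = 0.0309 nm^-1

0.0309


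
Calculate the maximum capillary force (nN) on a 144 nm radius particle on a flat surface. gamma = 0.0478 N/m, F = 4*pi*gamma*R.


Convert radius: R = 144 nm = 1.44e-07 m
F = 4 * pi * gamma * R
F = 4 * pi * 0.0478 * 1.44e-07
F = 8.64968e-08 N = 86.4968 nN

86.4968


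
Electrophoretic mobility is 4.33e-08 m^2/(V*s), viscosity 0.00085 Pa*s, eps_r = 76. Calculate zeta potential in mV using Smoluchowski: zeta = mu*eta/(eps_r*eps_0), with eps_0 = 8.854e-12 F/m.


Smoluchowski equation: zeta = mu * eta / (eps_r * eps_0)
zeta = 4.33e-08 * 0.00085 / (76 * 8.854e-12)
zeta = 0.054696 V = 54.7 mV

54.7


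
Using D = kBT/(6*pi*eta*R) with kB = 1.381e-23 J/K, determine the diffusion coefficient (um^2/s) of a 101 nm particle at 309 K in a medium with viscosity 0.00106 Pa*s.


Radius R = 101/2 = 50.5 nm = 5.05e-08 m
D = kB*T / (6*pi*eta*R)
D = 1.381e-23 * 309 / (6 * pi * 0.00106 * 5.05e-08)
D = 4.22916e-12 m^2/s = 4.229 um^2/s

4.229


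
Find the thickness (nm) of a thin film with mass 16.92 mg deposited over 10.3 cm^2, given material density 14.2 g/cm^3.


Convert: m = 16.92 mg = 1.6920e-05 kg, A = 10.3 cm^2 = 1.0300e-03 m^2, rho = 14.2 g/cm^3 = 14200 kg/m^3
t = m / (A * rho)
t = 1.6920e-05 / (1.0300e-03 * 14200)
t = 1.1568e-06 m = 1156.8 nm

1156.8


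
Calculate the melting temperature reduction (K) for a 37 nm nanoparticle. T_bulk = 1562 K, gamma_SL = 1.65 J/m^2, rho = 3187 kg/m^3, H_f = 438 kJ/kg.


Radius R = 37/2 = 18.5 nm = 1.85e-08 m
Convert H_f = 438 kJ/kg = 438000 J/kg
dT = 2 * gamma_SL * T_bulk / (rho * H_f * R)
dT = 2 * 1.65 * 1562 / (3187 * 438000 * 1.85e-08)
dT = 199.6 K

199.6


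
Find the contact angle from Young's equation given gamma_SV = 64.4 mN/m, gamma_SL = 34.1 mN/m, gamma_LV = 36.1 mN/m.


cos(theta) = (gamma_SV - gamma_SL) / gamma_LV
cos(theta) = (64.4 - 34.1) / 36.1
cos(theta) = 0.839335
theta = arccos(0.839335) = 32.93 degrees

32.93


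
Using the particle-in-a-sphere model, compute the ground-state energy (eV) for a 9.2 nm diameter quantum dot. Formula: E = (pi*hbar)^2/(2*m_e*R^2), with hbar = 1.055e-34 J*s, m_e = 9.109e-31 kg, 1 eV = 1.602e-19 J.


Radius R = 9.2/2 = 4.6 nm = 4.6e-09 m
E = (pi * 1.055e-34)^2 / (2 * 9.109e-31 * (4.6e-09)^2)
E(J) = 2.84963e-21
E = E(J) / 1.602e-19 = 0.0178 eV

0.0178


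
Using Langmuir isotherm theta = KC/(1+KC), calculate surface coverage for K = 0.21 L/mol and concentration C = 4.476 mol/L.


Langmuir isotherm: theta = K*C / (1 + K*C)
K*C = 0.21 * 4.476 = 0.93996
theta = 0.93996 / (1 + 0.93996) = 0.93996 / 1.93996
theta = 0.4845

0.4845


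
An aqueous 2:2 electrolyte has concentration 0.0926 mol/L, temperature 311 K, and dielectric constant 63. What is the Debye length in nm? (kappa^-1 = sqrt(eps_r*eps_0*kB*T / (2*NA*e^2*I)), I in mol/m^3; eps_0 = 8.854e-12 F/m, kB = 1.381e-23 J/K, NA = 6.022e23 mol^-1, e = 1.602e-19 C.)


Ionic strength I = 0.0926 * 2^2 * 1000 = 370.4 mol/m^3
kappa^-1 = sqrt(63 * 8.854e-12 * 1.381e-23 * 311 / (2 * 6.022e23 * (1.602e-19)^2 * 370.4))
kappa^-1 = 0.457 nm

0.457


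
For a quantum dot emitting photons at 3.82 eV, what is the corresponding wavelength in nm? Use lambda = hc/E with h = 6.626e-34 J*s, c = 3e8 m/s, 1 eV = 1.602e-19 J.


Convert energy: E = 3.82 eV = 3.82 * 1.602e-19 = 6.11964e-19 J
lambda = h*c / E = 6.626e-34 * 3e8 / 6.11964e-19
lambda = 3.24823e-07 m = 324.8 nm

324.8


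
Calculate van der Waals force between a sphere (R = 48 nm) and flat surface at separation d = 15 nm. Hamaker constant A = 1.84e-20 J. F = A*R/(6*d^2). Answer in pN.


Convert to SI: R = 48 nm = 4.8e-08 m, d = 15 nm = 1.5e-08 m
F = A * R / (6 * d^2)
F = 1.84e-20 * 4.8e-08 / (6 * (1.5e-08)^2)
F = 6.54222e-13 N = 0.654 pN

0.654


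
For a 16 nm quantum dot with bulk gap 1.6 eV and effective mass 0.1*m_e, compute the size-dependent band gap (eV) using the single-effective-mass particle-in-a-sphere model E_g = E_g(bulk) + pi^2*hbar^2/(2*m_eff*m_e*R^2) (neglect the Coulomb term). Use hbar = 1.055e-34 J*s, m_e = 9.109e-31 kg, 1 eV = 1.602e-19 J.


Radius R = 16/2 nm = 8e-09 m
Confinement energy dE = pi^2 * hbar^2 / (2 * m_eff * m_e * R^2)
dE = pi^2 * (1.055e-34)^2 / (2 * 0.1 * 9.109e-31 * (8e-09)^2) J, divided by 1.602e-19 J/eV
dE = 0.0588 eV
Total band gap = E_g(bulk) + dE = 1.6 + 0.0588 = 1.6588 eV

1.6588


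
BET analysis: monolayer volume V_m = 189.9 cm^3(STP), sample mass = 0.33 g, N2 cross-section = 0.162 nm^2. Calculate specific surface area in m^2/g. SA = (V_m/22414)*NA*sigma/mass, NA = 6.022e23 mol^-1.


Number of moles in monolayer = V_m / 22414 = 189.9 / 22414 = 0.00847238
Number of molecules = moles * NA = 0.00847238 * 6.022e23
SA = molecules * sigma / mass
SA = (189.9 / 22414) * 6.022e23 * 0.162e-18 / 0.33
SA = 2504.7 m^2/g

2504.7


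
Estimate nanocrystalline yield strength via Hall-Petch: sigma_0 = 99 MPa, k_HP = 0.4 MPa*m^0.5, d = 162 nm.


d = 162 nm = 1.62e-07 m
sqrt(d) = 0.0004024922
Hall-Petch contribution = k / sqrt(d) = 0.4 / 0.0004024922 = 993.8 MPa
sigma = sigma_0 + k/sqrt(d) = 99 + 993.8 = 1092.8 MPa

1092.8


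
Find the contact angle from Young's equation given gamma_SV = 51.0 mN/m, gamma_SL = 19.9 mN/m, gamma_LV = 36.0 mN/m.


cos(theta) = (gamma_SV - gamma_SL) / gamma_LV
cos(theta) = (51.0 - 19.9) / 36.0
cos(theta) = 0.863889
theta = arccos(0.863889) = 30.24 degrees

30.24


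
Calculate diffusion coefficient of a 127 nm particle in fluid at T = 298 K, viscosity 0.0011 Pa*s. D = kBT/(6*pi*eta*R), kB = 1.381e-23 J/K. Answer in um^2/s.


Radius R = 127/2 = 63.5 nm = 6.35e-08 m
D = kB*T / (6*pi*eta*R)
D = 1.381e-23 * 298 / (6 * pi * 0.0011 * 6.35e-08)
D = 3.12566e-12 m^2/s = 3.126 um^2/s

3.126


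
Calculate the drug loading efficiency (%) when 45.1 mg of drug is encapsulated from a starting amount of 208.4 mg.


Drug loading efficiency = (drug loaded / drug initial) * 100
DLE = 45.1 / 208.4 * 100
DLE = 0.2164 * 100
DLE = 21.64%

21.64


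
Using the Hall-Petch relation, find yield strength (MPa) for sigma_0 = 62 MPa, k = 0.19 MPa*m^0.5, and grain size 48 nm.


d = 48 nm = 4.8e-08 m
sqrt(d) = 0.000219089
Hall-Petch contribution = k / sqrt(d) = 0.19 / 0.000219089 = 867.2 MPa
sigma = sigma_0 + k/sqrt(d) = 62 + 867.2 = 929.2 MPa

929.2


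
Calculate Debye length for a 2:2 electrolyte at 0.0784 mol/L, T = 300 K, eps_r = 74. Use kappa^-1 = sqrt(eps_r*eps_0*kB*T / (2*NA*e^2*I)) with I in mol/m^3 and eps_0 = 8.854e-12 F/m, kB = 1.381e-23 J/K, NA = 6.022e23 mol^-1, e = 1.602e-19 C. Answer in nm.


Ionic strength I = 0.0784 * 2^2 * 1000 = 313.6 mol/m^3
kappa^-1 = sqrt(74 * 8.854e-12 * 1.381e-23 * 300 / (2 * 6.022e23 * (1.602e-19)^2 * 313.6))
kappa^-1 = 0.529 nm

0.529


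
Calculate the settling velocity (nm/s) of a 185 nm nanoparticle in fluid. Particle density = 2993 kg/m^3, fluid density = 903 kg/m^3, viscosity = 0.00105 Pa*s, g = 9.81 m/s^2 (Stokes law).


Radius R = 185/2 nm = 9.25e-08 m
Density difference = 2993 - 903 = 2090 kg/m^3
v = 2 * R^2 * (rho_p - rho_f) * g / (9 * eta)
v = 2 * (9.25e-08)^2 * 2090 * 9.81 / (9 * 0.00105)
v = 3.71276e-08 m/s = 37.1276 nm/s

37.1276


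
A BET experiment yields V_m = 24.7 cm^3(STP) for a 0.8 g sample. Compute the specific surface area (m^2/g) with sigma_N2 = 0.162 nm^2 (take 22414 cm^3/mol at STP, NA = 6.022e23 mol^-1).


Number of moles in monolayer = V_m / 22414 = 24.7 / 22414 = 0.00110199
Number of molecules = moles * NA = 0.00110199 * 6.022e23
SA = molecules * sigma / mass
SA = (24.7 / 22414) * 6.022e23 * 0.162e-18 / 0.8
SA = 134.4 m^2/g

134.4


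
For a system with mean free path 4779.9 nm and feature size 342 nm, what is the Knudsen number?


Knudsen number Kn = lambda / L
Kn = 4779.9 / 342
Kn = 13.9763

13.9763


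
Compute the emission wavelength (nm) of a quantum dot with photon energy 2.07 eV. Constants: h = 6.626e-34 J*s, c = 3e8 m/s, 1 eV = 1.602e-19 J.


Convert energy: E = 2.07 eV = 2.07 * 1.602e-19 = 3.31614e-19 J
lambda = h*c / E = 6.626e-34 * 3e8 / 3.31614e-19
lambda = 5.99432e-07 m = 599.4 nm

599.4


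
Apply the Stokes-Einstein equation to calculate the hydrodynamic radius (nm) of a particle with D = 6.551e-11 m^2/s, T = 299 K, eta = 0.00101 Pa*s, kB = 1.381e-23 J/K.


Stokes-Einstein: R = kB*T / (6*pi*eta*D)
R = 1.381e-23 * 299 / (6 * pi * 0.00101 * 6.551e-11)
R = 3.31081e-09 m = 3.31 nm

3.31


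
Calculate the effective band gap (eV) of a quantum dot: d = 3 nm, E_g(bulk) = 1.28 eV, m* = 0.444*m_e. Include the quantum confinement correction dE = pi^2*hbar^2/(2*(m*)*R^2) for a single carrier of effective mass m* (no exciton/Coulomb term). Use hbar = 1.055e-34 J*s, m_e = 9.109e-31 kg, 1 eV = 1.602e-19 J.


Radius R = 3/2 nm = 1.5e-09 m
Confinement energy dE = pi^2 * hbar^2 / (2 * m_eff * m_e * R^2)
dE = pi^2 * (1.055e-34)^2 / (2 * 0.444 * 9.109e-31 * (1.5e-09)^2) J, divided by 1.602e-19 J/eV
dE = 0.3768 eV
Total band gap = E_g(bulk) + dE = 1.28 + 0.3768 = 1.6568 eV

1.6568


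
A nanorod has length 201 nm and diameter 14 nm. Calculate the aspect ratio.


Aspect ratio AR = length / diameter
AR = 201 / 14
AR = 14.36

14.36


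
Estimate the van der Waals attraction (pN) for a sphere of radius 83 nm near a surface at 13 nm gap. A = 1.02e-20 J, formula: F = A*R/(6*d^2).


Convert to SI: R = 83 nm = 8.3e-08 m, d = 13 nm = 1.3e-08 m
F = A * R / (6 * d^2)
F = 1.02e-20 * 8.3e-08 / (6 * (1.3e-08)^2)
F = 8.34911e-13 N = 0.835 pN

0.835


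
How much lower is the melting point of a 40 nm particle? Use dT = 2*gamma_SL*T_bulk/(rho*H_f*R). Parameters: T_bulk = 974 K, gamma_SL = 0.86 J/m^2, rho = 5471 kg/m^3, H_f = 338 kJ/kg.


Radius R = 40/2 = 20 nm = 2e-08 m
Convert H_f = 338 kJ/kg = 338000 J/kg
dT = 2 * gamma_SL * T_bulk / (rho * H_f * R)
dT = 2 * 0.86 * 974 / (5471 * 338000 * 2e-08)
dT = 45.3 K

45.3


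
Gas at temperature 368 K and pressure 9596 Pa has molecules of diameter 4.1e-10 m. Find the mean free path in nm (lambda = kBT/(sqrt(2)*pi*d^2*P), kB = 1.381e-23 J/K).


Mean free path: lambda = kB*T / (sqrt(2) * pi * d^2 * P)
lambda = 1.381e-23 * 368 / (sqrt(2) * pi * (4.1e-10)^2 * 9596)
lambda = 7.09118e-07 m
lambda = 709.12 nm

709.12


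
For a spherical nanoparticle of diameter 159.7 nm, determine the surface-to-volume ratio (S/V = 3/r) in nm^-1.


Radius r = 159.7/2 = 79.85 nm
S/V = 3 / r = 3 / 79.85
S/V = 0.0376 nm^-1

0.0376


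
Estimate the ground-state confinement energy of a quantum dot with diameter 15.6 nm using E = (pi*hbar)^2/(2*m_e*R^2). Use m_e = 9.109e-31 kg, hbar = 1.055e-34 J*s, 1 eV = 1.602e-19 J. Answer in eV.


Radius R = 15.6/2 = 7.8 nm = 7.8e-09 m
E = (pi * 1.055e-34)^2 / (2 * 9.109e-31 * (7.8e-09)^2)
E(J) = 9.91094e-22
E = E(J) / 1.602e-19 = 0.0062 eV

0.0062


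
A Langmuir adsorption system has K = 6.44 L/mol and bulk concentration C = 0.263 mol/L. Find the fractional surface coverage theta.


Langmuir isotherm: theta = K*C / (1 + K*C)
K*C = 6.44 * 0.263 = 1.69372
theta = 1.69372 / (1 + 1.69372) = 1.69372 / 2.69372
theta = 0.6288

0.6288


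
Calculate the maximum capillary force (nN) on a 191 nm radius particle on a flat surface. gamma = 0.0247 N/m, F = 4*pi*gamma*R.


Convert radius: R = 191 nm = 1.91e-07 m
F = 4 * pi * gamma * R
F = 4 * pi * 0.0247 * 1.91e-07
F = 5.92844e-08 N = 59.2844 nN

59.2844


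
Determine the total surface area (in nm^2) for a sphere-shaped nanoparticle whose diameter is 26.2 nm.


Radius r = 26.2/2 = 13.1 nm
Surface area SA = 4 * pi * r^2
SA = 4 * pi * (13.1)^2
SA = 2156.51 nm^2

2156.51


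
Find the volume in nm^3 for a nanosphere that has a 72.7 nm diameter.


Radius r = 72.7/2 = 36.35 nm
Volume V = (4/3) * pi * r^3
V = (4/3) * pi * (36.35)^3
V = 201187.9 nm^3

201187.9


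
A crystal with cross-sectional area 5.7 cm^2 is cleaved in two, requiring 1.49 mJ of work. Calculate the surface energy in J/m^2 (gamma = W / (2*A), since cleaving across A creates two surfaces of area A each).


Convert: A = 5.7 cm^2 = 0.00057 m^2, W = 1.49 mJ = 0.00149 J
Cleaving exposes two faces of area A, so total new surface = 2*A and gamma = W / (2*A)
gamma = 0.00149 / (2 * 0.00057)
gamma = 1.307 J/m^2

1.307


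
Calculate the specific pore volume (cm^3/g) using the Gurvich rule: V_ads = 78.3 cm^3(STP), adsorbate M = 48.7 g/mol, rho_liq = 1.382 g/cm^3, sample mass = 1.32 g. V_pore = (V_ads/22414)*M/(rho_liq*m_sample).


Moles adsorbed n = V_ads / 22414 = 78.3 / 22414 = 3.493352e-03 mol
Liquid volume V_liq = n * M / rho_liq = 3.493352e-03 * 48.7 / 1.382 = 0.12310 cm^3
Specific pore volume V_pore = V_liq / m_sample = 0.12310 / 1.32
V_pore = 0.0933 cm^3/g

0.0933


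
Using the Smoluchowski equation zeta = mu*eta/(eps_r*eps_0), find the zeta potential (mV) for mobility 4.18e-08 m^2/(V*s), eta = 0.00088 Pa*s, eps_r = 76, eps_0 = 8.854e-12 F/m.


Smoluchowski equation: zeta = mu * eta / (eps_r * eps_0)
zeta = 4.18e-08 * 0.00088 / (76 * 8.854e-12)
zeta = 0.054665 V = 54.66 mV

54.66


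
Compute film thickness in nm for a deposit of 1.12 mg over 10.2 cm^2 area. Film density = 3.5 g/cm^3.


Convert: m = 1.12 mg = 1.1200e-06 kg, A = 10.2 cm^2 = 1.0200e-03 m^2, rho = 3.5 g/cm^3 = 3500 kg/m^3
t = m / (A * rho)
t = 1.1200e-06 / (1.0200e-03 * 3500)
t = 3.1373e-07 m = 313.7 nm

313.7


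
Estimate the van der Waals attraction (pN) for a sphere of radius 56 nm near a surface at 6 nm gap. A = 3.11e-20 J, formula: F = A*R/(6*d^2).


Convert to SI: R = 56 nm = 5.6e-08 m, d = 6 nm = 6e-09 m
F = A * R / (6 * d^2)
F = 3.11e-20 * 5.6e-08 / (6 * (6e-09)^2)
F = 8.06296e-12 N = 8.063 pN

8.063


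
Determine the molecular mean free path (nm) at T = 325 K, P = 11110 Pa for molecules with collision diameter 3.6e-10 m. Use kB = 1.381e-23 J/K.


Mean free path: lambda = kB*T / (sqrt(2) * pi * d^2 * P)
lambda = 1.381e-23 * 325 / (sqrt(2) * pi * (3.6e-10)^2 * 11110)
lambda = 7.01606e-07 m
lambda = 701.61 nm

701.61


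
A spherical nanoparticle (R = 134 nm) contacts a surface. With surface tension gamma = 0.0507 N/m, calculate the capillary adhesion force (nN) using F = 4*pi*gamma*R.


Convert radius: R = 134 nm = 1.34e-07 m
F = 4 * pi * gamma * R
F = 4 * pi * 0.0507 * 1.34e-07
F = 8.53734e-08 N = 85.3734 nN

85.3734


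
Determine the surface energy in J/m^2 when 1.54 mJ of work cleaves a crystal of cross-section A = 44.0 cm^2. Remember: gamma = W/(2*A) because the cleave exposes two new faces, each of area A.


Convert: A = 44.0 cm^2 = 0.0044 m^2, W = 1.54 mJ = 0.00154 J
Cleaving exposes two faces of area A, so total new surface = 2*A and gamma = W / (2*A)
gamma = 0.00154 / (2 * 0.0044)
gamma = 0.175 J/m^2

0.175


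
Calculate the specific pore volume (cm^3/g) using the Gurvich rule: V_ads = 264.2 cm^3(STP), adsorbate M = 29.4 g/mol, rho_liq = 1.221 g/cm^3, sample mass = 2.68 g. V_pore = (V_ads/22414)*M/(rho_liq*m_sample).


Moles adsorbed n = V_ads / 22414 = 264.2 / 22414 = 1.178728e-02 mol
Liquid volume V_liq = n * M / rho_liq = 1.178728e-02 * 29.4 / 1.221 = 0.28382 cm^3
Specific pore volume V_pore = V_liq / m_sample = 0.28382 / 2.68
V_pore = 0.1059 cm^3/g

0.1059


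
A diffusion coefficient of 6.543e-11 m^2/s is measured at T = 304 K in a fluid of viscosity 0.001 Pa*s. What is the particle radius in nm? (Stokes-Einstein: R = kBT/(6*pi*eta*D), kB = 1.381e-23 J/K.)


Stokes-Einstein: R = kB*T / (6*pi*eta*D)
R = 1.381e-23 * 304 / (6 * pi * 0.001 * 6.543e-11)
R = 3.404e-09 m = 3.4 nm

3.4


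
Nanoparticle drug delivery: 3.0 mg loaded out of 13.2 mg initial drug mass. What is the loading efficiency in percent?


Drug loading efficiency = (drug loaded / drug initial) * 100
DLE = 3.0 / 13.2 * 100
DLE = 0.2273 * 100
DLE = 22.73%

22.73


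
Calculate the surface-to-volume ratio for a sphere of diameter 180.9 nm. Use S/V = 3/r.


Radius r = 180.9/2 = 90.45 nm
S/V = 3 / r = 3 / 90.45
S/V = 0.0332 nm^-1

0.0332


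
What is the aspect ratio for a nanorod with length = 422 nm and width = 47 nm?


Aspect ratio AR = length / diameter
AR = 422 / 47
AR = 8.98

8.98


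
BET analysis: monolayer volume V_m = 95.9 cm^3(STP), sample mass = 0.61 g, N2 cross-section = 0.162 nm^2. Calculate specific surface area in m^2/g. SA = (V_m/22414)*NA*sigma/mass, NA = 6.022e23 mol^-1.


Number of moles in monolayer = V_m / 22414 = 95.9 / 22414 = 0.00427858
Number of molecules = moles * NA = 0.00427858 * 6.022e23
SA = molecules * sigma / mass
SA = (95.9 / 22414) * 6.022e23 * 0.162e-18 / 0.61
SA = 684.3 m^2/g

684.3


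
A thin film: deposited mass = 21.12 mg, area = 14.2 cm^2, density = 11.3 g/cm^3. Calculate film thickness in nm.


Convert: m = 21.12 mg = 2.1120e-05 kg, A = 14.2 cm^2 = 1.4200e-03 m^2, rho = 11.3 g/cm^3 = 11300 kg/m^3
t = m / (A * rho)
t = 2.1120e-05 / (1.4200e-03 * 11300)
t = 1.3162e-06 m = 1316.2 nm

1316.2


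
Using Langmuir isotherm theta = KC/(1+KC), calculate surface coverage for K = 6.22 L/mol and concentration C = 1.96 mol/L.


Langmuir isotherm: theta = K*C / (1 + K*C)
K*C = 6.22 * 1.96 = 12.1912
theta = 12.1912 / (1 + 12.1912) = 12.1912 / 13.1912
theta = 0.9242

0.9242


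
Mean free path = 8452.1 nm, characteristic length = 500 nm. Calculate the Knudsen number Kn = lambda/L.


Knudsen number Kn = lambda / L
Kn = 8452.1 / 500
Kn = 16.9042

16.9042


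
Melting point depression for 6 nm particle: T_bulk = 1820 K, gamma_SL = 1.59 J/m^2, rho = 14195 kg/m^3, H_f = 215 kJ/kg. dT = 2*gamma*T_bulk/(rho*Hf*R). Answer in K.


Radius R = 6/2 = 3 nm = 3e-09 m
Convert H_f = 215 kJ/kg = 215000 J/kg
dT = 2 * gamma_SL * T_bulk / (rho * H_f * R)
dT = 2 * 1.59 * 1820 / (14195 * 215000 * 3e-09)
dT = 632.1 K

632.1


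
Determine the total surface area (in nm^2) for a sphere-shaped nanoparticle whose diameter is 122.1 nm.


Radius r = 122.1/2 = 61.05 nm
Surface area SA = 4 * pi * r^2
SA = 4 * pi * (61.05)^2
SA = 46836.15 nm^2

46836.15


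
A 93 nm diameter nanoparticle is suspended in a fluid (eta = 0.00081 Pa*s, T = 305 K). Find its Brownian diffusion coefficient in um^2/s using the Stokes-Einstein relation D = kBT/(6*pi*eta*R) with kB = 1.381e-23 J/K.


Radius R = 93/2 = 46.5 nm = 4.65e-08 m
D = kB*T / (6*pi*eta*R)
D = 1.381e-23 * 305 / (6 * pi * 0.00081 * 4.65e-08)
D = 5.93273e-12 m^2/s = 5.933 um^2/s

5.933


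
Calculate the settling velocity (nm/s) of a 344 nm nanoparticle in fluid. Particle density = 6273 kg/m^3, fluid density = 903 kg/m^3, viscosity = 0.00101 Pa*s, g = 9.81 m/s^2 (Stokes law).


Radius R = 344/2 nm = 1.72e-07 m
Density difference = 6273 - 903 = 5370 kg/m^3
v = 2 * R^2 * (rho_p - rho_f) * g / (9 * eta)
v = 2 * (1.72e-07)^2 * 5370 * 9.81 / (9 * 0.00101)
v = 3.42899e-07 m/s = 342.8991 nm/s

342.8991


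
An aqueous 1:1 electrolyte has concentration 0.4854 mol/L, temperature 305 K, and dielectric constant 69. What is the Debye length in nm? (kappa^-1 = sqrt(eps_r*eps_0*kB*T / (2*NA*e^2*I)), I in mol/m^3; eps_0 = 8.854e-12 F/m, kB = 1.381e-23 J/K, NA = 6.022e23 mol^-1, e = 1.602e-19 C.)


Ionic strength I = 0.4854 * 1^2 * 1000 = 485.4 mol/m^3
kappa^-1 = sqrt(69 * 8.854e-12 * 1.381e-23 * 305 / (2 * 6.022e23 * (1.602e-19)^2 * 485.4))
kappa^-1 = 0.414 nm

0.414


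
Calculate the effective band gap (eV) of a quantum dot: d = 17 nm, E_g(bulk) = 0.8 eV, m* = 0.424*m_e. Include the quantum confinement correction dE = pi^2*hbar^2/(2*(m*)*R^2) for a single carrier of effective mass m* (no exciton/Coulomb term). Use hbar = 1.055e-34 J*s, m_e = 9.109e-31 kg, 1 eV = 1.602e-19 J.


Radius R = 17/2 nm = 8.5e-09 m
Confinement energy dE = pi^2 * hbar^2 / (2 * m_eff * m_e * R^2)
dE = pi^2 * (1.055e-34)^2 / (2 * 0.424 * 9.109e-31 * (8.5e-09)^2) J, divided by 1.602e-19 J/eV
dE = 0.0123 eV
Total band gap = E_g(bulk) + dE = 0.8 + 0.0123 = 0.8123 eV

0.8123


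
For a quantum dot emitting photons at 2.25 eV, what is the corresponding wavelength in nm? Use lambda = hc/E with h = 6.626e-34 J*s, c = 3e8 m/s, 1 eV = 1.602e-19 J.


Convert energy: E = 2.25 eV = 2.25 * 1.602e-19 = 3.6045e-19 J
lambda = h*c / E = 6.626e-34 * 3e8 / 3.6045e-19
lambda = 5.51477e-07 m = 551.5 nm

551.5


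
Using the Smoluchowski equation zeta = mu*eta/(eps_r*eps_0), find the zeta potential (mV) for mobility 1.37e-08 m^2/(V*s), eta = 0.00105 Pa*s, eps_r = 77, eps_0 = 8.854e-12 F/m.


Smoluchowski equation: zeta = mu * eta / (eps_r * eps_0)
zeta = 1.37e-08 * 0.00105 / (77 * 8.854e-12)
zeta = 0.0211 V = 21.1 mV

21.1


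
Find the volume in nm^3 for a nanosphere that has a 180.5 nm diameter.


Radius r = 180.5/2 = 90.25 nm
Volume V = (4/3) * pi * r^3
V = (4/3) * pi * (90.25)^3
V = 3079145.71 nm^3

3079145.71


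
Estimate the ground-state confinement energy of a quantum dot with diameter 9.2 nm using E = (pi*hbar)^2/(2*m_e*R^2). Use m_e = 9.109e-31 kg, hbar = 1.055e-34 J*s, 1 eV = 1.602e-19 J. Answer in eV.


Radius R = 9.2/2 = 4.6 nm = 4.6e-09 m
E = (pi * 1.055e-34)^2 / (2 * 9.109e-31 * (4.6e-09)^2)
E(J) = 2.84963e-21
E = E(J) / 1.602e-19 = 0.0178 eV

0.0178


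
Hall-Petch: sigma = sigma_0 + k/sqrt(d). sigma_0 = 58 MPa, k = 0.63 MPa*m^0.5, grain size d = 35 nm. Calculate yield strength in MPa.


d = 35 nm = 3.5e-08 m
sqrt(d) = 0.0001870829
Hall-Petch contribution = k / sqrt(d) = 0.63 / 0.0001870829 = 3367.5 MPa
sigma = sigma_0 + k/sqrt(d) = 58 + 3367.5 = 3425.5 MPa

3425.5


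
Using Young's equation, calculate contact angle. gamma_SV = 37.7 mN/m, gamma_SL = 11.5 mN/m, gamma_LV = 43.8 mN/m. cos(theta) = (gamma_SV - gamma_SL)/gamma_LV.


cos(theta) = (gamma_SV - gamma_SL) / gamma_LV
cos(theta) = (37.7 - 11.5) / 43.8
cos(theta) = 0.598174
theta = arccos(0.598174) = 53.26 degrees

53.26


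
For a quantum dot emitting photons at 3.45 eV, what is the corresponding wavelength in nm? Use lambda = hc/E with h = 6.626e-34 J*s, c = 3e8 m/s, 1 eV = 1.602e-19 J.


Convert energy: E = 3.45 eV = 3.45 * 1.602e-19 = 5.5269e-19 J
lambda = h*c / E = 6.626e-34 * 3e8 / 5.5269e-19
lambda = 3.59659e-07 m = 359.7 nm

359.7


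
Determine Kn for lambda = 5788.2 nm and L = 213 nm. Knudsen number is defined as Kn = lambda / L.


Knudsen number Kn = lambda / L
Kn = 5788.2 / 213
Kn = 27.1746

27.1746


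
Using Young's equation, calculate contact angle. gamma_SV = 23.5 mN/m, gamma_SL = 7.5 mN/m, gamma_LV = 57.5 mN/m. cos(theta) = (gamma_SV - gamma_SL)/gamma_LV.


cos(theta) = (gamma_SV - gamma_SL) / gamma_LV
cos(theta) = (23.5 - 7.5) / 57.5
cos(theta) = 0.278261
theta = arccos(0.278261) = 73.84 degrees

73.84


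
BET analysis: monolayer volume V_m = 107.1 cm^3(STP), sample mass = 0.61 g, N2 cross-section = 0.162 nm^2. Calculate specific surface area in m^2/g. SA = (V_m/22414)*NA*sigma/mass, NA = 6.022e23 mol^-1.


Number of moles in monolayer = V_m / 22414 = 107.1 / 22414 = 0.00477826
Number of molecules = moles * NA = 0.00477826 * 6.022e23
SA = molecules * sigma / mass
SA = (107.1 / 22414) * 6.022e23 * 0.162e-18 / 0.61
SA = 764.2 m^2/g

764.2


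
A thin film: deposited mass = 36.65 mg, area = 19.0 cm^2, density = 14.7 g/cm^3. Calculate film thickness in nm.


Convert: m = 36.65 mg = 3.6650e-05 kg, A = 19.0 cm^2 = 1.9000e-03 m^2, rho = 14.7 g/cm^3 = 14700 kg/m^3
t = m / (A * rho)
t = 3.6650e-05 / (1.9000e-03 * 14700)
t = 1.3122e-06 m = 1312.2 nm

1312.2


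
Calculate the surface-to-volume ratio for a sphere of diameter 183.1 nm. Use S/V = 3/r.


Radius r = 183.1/2 = 91.55 nm
S/V = 3 / r = 3 / 91.55
S/V = 0.0328 nm^-1

0.0328


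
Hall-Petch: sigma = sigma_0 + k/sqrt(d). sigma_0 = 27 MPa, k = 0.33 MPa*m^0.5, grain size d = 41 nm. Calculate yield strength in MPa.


d = 41 nm = 4.1e-08 m
sqrt(d) = 0.0002024846
Hall-Petch contribution = k / sqrt(d) = 0.33 / 0.0002024846 = 1629.8 MPa
sigma = sigma_0 + k/sqrt(d) = 27 + 1629.8 = 1656.8 MPa

1656.8


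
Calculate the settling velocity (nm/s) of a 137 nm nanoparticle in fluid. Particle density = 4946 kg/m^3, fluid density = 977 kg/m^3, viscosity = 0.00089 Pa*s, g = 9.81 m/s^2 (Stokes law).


Radius R = 137/2 nm = 6.85e-08 m
Density difference = 4946 - 977 = 3969 kg/m^3
v = 2 * R^2 * (rho_p - rho_f) * g / (9 * eta)
v = 2 * (6.85e-08)^2 * 3969 * 9.81 / (9 * 0.00089)
v = 4.56172e-08 m/s = 45.6172 nm/s

45.6172


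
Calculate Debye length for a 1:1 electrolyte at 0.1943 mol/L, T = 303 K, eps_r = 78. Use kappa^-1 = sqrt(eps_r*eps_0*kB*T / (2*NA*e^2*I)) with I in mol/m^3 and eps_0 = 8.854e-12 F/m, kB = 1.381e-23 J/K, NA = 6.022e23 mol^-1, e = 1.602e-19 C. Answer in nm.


Ionic strength I = 0.1943 * 1^2 * 1000 = 194.3 mol/m^3
kappa^-1 = sqrt(78 * 8.854e-12 * 1.381e-23 * 303 / (2 * 6.022e23 * (1.602e-19)^2 * 194.3))
kappa^-1 = 0.694 nm

0.694


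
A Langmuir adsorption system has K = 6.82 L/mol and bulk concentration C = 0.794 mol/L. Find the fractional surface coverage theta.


Langmuir isotherm: theta = K*C / (1 + K*C)
K*C = 6.82 * 0.794 = 5.41508
theta = 5.41508 / (1 + 5.41508) = 5.41508 / 6.41508
theta = 0.8441

0.8441


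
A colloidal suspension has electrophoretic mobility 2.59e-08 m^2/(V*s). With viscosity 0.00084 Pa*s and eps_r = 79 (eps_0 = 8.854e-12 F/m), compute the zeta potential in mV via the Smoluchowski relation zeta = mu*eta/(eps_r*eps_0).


Smoluchowski equation: zeta = mu * eta / (eps_r * eps_0)
zeta = 2.59e-08 * 0.00084 / (79 * 8.854e-12)
zeta = 0.031104 V = 31.1 mV

31.1


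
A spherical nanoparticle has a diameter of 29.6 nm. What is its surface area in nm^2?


Radius r = 29.6/2 = 14.8 nm
Surface area SA = 4 * pi * r^2
SA = 4 * pi * (14.8)^2
SA = 2752.54 nm^2

2752.54


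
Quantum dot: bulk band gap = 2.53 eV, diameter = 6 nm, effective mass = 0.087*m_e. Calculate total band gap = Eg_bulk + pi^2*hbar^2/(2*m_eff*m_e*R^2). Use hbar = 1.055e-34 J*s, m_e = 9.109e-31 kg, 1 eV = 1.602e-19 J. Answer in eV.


Radius R = 6/2 nm = 3e-09 m
Confinement energy dE = pi^2 * hbar^2 / (2 * m_eff * m_e * R^2)
dE = pi^2 * (1.055e-34)^2 / (2 * 0.087 * 9.109e-31 * (3e-09)^2) J, divided by 1.602e-19 J/eV
dE = 0.4807 eV
Total band gap = E_g(bulk) + dE = 2.53 + 0.4807 = 3.0107 eV

3.0107


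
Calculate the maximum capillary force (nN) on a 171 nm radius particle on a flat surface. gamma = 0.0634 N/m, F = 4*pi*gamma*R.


Convert radius: R = 171 nm = 1.71e-07 m
F = 4 * pi * gamma * R
F = 4 * pi * 0.0634 * 1.71e-07
F = 1.36237e-07 N = 136.2371 nN

136.2371


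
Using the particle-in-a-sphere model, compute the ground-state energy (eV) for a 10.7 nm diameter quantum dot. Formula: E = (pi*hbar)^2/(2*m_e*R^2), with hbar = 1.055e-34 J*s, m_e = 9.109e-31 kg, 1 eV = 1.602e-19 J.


Radius R = 10.7/2 = 5.35 nm = 5.35e-09 m
E = (pi * 1.055e-34)^2 / (2 * 9.109e-31 * (5.35e-09)^2)
E(J) = 2.10667e-21
E = E(J) / 1.602e-19 = 0.0132 eV

0.0132


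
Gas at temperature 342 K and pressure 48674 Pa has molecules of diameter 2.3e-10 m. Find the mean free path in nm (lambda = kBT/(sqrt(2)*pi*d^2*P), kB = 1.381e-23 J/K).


Mean free path: lambda = kB*T / (sqrt(2) * pi * d^2 * P)
lambda = 1.381e-23 * 342 / (sqrt(2) * pi * (2.3e-10)^2 * 48674)
lambda = 4.12859e-07 m
lambda = 412.86 nm

412.86


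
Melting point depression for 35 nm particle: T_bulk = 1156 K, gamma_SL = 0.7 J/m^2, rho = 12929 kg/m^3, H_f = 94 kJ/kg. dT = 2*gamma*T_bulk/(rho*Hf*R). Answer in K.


Radius R = 35/2 = 17.5 nm = 1.75e-08 m
Convert H_f = 94 kJ/kg = 94000 J/kg
dT = 2 * gamma_SL * T_bulk / (rho * H_f * R)
dT = 2 * 0.7 * 1156 / (12929 * 94000 * 1.75e-08)
dT = 76.1 K

76.1


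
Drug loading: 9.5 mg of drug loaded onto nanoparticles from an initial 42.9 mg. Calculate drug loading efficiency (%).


Drug loading efficiency = (drug loaded / drug initial) * 100
DLE = 9.5 / 42.9 * 100
DLE = 0.2214 * 100
DLE = 22.14%

22.14


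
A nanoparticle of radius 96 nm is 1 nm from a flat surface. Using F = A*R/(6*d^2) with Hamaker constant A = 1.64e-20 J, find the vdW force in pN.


Convert to SI: R = 96 nm = 9.6e-08 m, d = 1 nm = 1e-09 m
F = A * R / (6 * d^2)
F = 1.64e-20 * 9.6e-08 / (6 * (1e-09)^2)
F = 2.624e-10 N = 262.4 pN

262.4
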